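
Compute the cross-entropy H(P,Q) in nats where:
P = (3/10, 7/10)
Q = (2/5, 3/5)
0.6325 nats

Cross-entropy: H(P,Q) = -Σ p(x) log q(x)

Alternatively: H(P,Q) = H(P) + D_KL(P||Q)
H(P) = 0.6109 nats
D_KL(P||Q) = 0.0216 nats

H(P,Q) = 0.6109 + 0.0216 = 0.6325 nats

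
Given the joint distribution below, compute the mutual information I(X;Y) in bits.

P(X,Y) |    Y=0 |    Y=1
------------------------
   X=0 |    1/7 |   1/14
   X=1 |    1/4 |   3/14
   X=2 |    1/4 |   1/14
0.0356 bits

Mutual information: I(X;Y) = H(X) + H(Y) - H(X,Y)

Marginals:
P(X) = (3/14, 13/28, 9/28), H(X) = 1.5165 bits
P(Y) = (9/14, 5/14), H(Y) = 0.9403 bits

Joint entropy: H(X,Y) = 2.4212 bits

I(X;Y) = 1.5165 + 0.9403 - 2.4212 = 0.0356 bits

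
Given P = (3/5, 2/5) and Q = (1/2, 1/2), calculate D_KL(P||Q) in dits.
0.0087 dits

KL divergence: D_KL(P||Q) = Σ p(x) log(p(x)/q(x))

Computing term by term:
  x=0: 3/5 × log_10[(3/5)/(1/2)] = 3/5 × 0.0792 = 0.0475
  x=1: 2/5 × log_10[(2/5)/(1/2)] = 2/5 × -0.0969 = -0.0388

D_KL(P||Q) = 0.0087 dits

Note: KL divergence is always non-negative and equals 0 iff P = Q.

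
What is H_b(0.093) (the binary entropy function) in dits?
0.1344 dits

The binary entropy function is:
H(p) = -p log(p) - (1-p) log(1-p)

H(0.093) = -0.093 × log_10(0.093) - 0.907 × log_10(0.907)
H(0.093) = 0.1344 dits

Note: Binary entropy is maximized at p=0.5 (H=1 bit) and minimized at p=0 or p=1 (H=0).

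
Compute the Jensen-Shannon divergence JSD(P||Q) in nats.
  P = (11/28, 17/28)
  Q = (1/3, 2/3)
0.0019 nats

Jensen-Shannon divergence is:
JSD(P||Q) = 0.5 × D_KL(P||M) + 0.5 × D_KL(Q||M)
where M = 0.5 × (P + Q) is the mixture distribution.

M = 0.5 × (11/28, 17/28) + 0.5 × (1/3, 2/3) = (0.363095, 0.636905)

D_KL(P||M) = 0.0019 nats
D_KL(Q||M) = 0.0019 nats

JSD(P||Q) = 0.5 × 0.0019 + 0.5 × 0.0019 = 0.0019 nats

Unlike KL divergence, JSD is symmetric and bounded: 0 ≤ JSD ≤ log(2).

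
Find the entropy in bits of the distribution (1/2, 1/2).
1.0000 bits

Shannon entropy is H(X) = -Σ p(x) log p(x).

For P = (1/2, 1/2):
H = -1/2 × log_2(1/2) -1/2 × log_2(1/2)
H = 1.0000 bits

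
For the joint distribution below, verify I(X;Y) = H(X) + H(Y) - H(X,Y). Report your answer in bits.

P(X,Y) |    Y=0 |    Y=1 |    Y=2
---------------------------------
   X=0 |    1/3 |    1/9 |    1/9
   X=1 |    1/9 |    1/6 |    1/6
I(X;Y) = 0.0911 bits

Mutual information has multiple equivalent forms:
- I(X;Y) = H(X) - H(X|Y)
- I(X;Y) = H(Y) - H(Y|X)
- I(X;Y) = H(X) + H(Y) - H(X,Y)

Computing all quantities:
H(X) = 0.9911, H(Y) = 1.5466, H(X,Y) = 2.4466
H(X|Y) = 0.9000, H(Y|X) = 1.4555

Verification:
H(X) - H(X|Y) = 0.9911 - 0.9000 = 0.0911
H(Y) - H(Y|X) = 1.5466 - 1.4555 = 0.0911
H(X) + H(Y) - H(X,Y) = 0.9911 + 1.5466 - 2.4466 = 0.0911

All forms give I(X;Y) = 0.0911 bits. ✓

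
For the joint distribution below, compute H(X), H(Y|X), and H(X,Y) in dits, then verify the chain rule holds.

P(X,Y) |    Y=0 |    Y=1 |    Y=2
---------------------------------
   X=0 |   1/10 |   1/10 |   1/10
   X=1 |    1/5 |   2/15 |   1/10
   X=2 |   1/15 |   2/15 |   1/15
H(X,Y) = 0.9300, H(X) = 0.4673, H(Y|X) = 0.4626 (all in dits)

Chain rule: H(X,Y) = H(X) + H(Y|X)

Left side — joint entropy directly:
H(X,Y) = -Σ p(x,y) log p(x,y) = 0.9300 dits

Right side — compute H(Y|X) from the conditional distributions:
P(X) = (3/10, 13/30, 4/15), so H(X) = 0.4673 dits
H(Y|X) = Σ_x P(X=x) · H(Y|X=x):
  P(Y|X=0) = (1/3, 1/3, 1/3), H(Y|X=0) = 0.4771, weight P(X=0) = 3/10
  P(Y|X=1) = (6/13, 4/13, 3/13), H(Y|X=1) = 0.4594, weight P(X=1) = 13/30
  P(Y|X=2) = (1/4, 1/2, 1/4), H(Y|X=2) = 0.4515, weight P(X=2) = 4/15
H(Y|X) = 0.4626 dits

H(X) + H(Y|X) = 0.4673 + 0.4626 = 0.9300 dits

Both sides equal 0.9300 dits. ✓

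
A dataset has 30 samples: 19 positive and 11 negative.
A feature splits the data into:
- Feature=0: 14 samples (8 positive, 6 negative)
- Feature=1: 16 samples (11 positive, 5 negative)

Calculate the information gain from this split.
0.0104 bits

Information Gain = H(Y) - H(Y|Feature)

Before split:
P(positive) = 19/30 = 0.6333
H(Y) = 0.9481 bits

After split:
Feature=0: H = 0.9852 bits (weight = 14/30)
Feature=1: H = 0.8960 bits (weight = 16/30)
H(Y|Feature) = (14/30)×0.9852 + (16/30)×0.8960 = 0.9377 bits

Information Gain = 0.9481 - 0.9377 = 0.0104 bits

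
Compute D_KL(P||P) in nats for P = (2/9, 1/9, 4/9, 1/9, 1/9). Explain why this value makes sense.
0.0000 nats

KL divergence satisfies the Gibbs inequality: D_KL(P||Q) ≥ 0 for all distributions P, Q.

D_KL(P||Q) = Σ p(x) log(p(x)/q(x))
Each term is p(x) × log_e(p(x)/p(x)) = p(x) × log_e(1) = 0, so the sum is 0.
D_KL(P||Q) = 0.0000 nats

When P = Q, the KL divergence is exactly 0, as there is no 'divergence' between identical distributions.

This non-negativity is a fundamental property: relative entropy cannot be negative because it measures how different Q is from P.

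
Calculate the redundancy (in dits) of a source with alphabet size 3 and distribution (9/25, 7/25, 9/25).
0.0029 dits

Redundancy measures how far a source is from maximum entropy:
R = H_max - H(X)

Maximum entropy for 3 symbols: H_max = log_10(3) = 0.4771 dits
Actual entropy: H(X) = 0.4743 dits
Redundancy: R = 0.4771 - 0.4743 = 0.0029 dits

This redundancy represents potential for compression: the source could be compressed by 0.0029 dits per symbol.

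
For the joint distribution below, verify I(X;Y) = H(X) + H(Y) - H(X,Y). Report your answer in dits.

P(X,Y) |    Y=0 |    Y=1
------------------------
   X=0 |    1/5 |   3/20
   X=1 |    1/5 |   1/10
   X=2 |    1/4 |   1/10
I(X;Y) = 0.0035 dits

Mutual information has multiple equivalent forms:
- I(X;Y) = H(X) - H(X|Y)
- I(X;Y) = H(Y) - H(Y|X)
- I(X;Y) = H(X) + H(Y) - H(X,Y)

Computing all quantities:
H(X) = 0.4760, H(Y) = 0.2812, H(X,Y) = 0.7537
H(X|Y) = 0.4725, H(Y|X) = 0.2777

Verification:
H(X) - H(X|Y) = 0.4760 - 0.4725 = 0.0035
H(Y) - H(Y|X) = 0.2812 - 0.2777 = 0.0035
H(X) + H(Y) - H(X,Y) = 0.4760 + 0.2812 - 0.7537 = 0.0035

All forms give I(X;Y) = 0.0035 dits. ✓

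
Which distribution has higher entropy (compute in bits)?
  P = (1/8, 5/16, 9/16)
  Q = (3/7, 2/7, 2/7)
Q

Computing entropies in bits:
H(P) = 1.3663
H(Q) = 1.5567

Distribution Q has higher entropy.

Intuition: The distribution closer to uniform (more spread out) has higher entropy.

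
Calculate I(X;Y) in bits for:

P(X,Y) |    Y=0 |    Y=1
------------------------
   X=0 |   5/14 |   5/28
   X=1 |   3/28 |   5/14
0.1425 bits

Mutual information: I(X;Y) = H(X) + H(Y) - H(X,Y)

Marginals:
P(X) = (15/28, 13/28), H(X) = 0.9963 bits
P(Y) = (13/28, 15/28), H(Y) = 0.9963 bits

Joint entropy: H(X,Y) = 1.8501 bits

I(X;Y) = 0.9963 + 0.9963 - 1.8501 = 0.1425 bits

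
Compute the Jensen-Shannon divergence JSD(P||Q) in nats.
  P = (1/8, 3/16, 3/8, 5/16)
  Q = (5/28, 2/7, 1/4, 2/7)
0.0141 nats

Jensen-Shannon divergence is:
JSD(P||Q) = 0.5 × D_KL(P||M) + 0.5 × D_KL(Q||M)
where M = 0.5 × (P + Q) is the mixture distribution.

M = 0.5 × (1/8, 3/16, 3/8, 5/16) + 0.5 × (5/28, 2/7, 1/4, 2/7) = (0.151786, 0.236607, 5/16, 0.299107)

D_KL(P||M) = 0.0142 nats
D_KL(Q||M) = 0.0140 nats

JSD(P||Q) = 0.5 × 0.0142 + 0.5 × 0.0140 = 0.0141 nats

Unlike KL divergence, JSD is symmetric and bounded: 0 ≤ JSD ≤ log(2).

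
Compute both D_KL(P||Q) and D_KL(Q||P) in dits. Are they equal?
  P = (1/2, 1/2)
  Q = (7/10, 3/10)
D_KL(P||Q) = 0.0379, D_KL(Q||P) = 0.0357

KL divergence is not symmetric: D_KL(P||Q) ≠ D_KL(Q||P) in general.

D_KL(P||Q) = 0.0379 dits
D_KL(Q||P) = 0.0357 dits

No, they are not equal!

This asymmetry is why KL divergence is not a true distance metric.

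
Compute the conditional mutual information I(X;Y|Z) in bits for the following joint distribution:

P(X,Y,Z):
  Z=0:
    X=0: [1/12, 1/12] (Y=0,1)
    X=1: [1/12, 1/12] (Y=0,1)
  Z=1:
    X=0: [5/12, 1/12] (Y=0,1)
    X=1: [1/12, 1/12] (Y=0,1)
0.0492 bits

Conditional mutual information: I(X;Y|Z) = H(X|Z) + H(Y|Z) - H(X,Y|Z)

H(Z) = 0.9183
H(X,Z) = 1.7925 → H(X|Z) = 0.8742
H(Y,Z) = 1.7925 → H(Y|Z) = 0.8742
H(X,Y,Z) = 2.6175 → H(X,Y|Z) = 1.6992

I(X;Y|Z) = 0.8742 + 0.8742 - 1.6992 = 0.0492 bits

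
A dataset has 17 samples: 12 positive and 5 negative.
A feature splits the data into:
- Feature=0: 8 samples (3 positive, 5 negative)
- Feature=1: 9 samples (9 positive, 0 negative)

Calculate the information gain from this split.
0.4248 bits

Information Gain = H(Y) - H(Y|Feature)

Before split:
P(positive) = 12/17 = 0.7059
H(Y) = 0.8740 bits

After split:
Feature=0: H = 0.9544 bits (weight = 8/17)
Feature=1: H = 0.0000 bits (weight = 9/17)
H(Y|Feature) = (8/17)×0.9544 + (9/17)×0.0000 = 0.4491 bits

Information Gain = 0.8740 - 0.4491 = 0.4248 bits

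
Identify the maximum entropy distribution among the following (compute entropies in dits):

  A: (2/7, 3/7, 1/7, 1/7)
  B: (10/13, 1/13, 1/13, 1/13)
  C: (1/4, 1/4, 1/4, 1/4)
C

For a discrete distribution over n outcomes, entropy is maximized by the uniform distribution.

Computing entropies:
H(A) = 0.5546 dits
H(B) = 0.3447 dits
H(C) = 0.6021 dits

The uniform distribution (where all probabilities equal 1/4) achieves the maximum entropy of log_10(4) = 0.6021 dits.

Distribution C has the highest entropy.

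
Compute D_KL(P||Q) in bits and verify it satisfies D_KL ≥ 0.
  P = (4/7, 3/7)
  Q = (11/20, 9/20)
0.0013 bits

KL divergence satisfies the Gibbs inequality: D_KL(P||Q) ≥ 0 for all distributions P, Q.

D_KL(P||Q) = Σ p(x) log(p(x)/q(x))
Term by term:
  x=0: 4/7 × log_2[(4/7)/(11/20)] = 0.0315
  x=1: 3/7 × log_2[(3/7)/(9/20)] = -0.0302
D_KL(P||Q) = 0.0013 bits

D_KL(P||Q) = 0.0013 ≥ 0 ✓

This non-negativity is a fundamental property: relative entropy cannot be negative because it measures how different Q is from P.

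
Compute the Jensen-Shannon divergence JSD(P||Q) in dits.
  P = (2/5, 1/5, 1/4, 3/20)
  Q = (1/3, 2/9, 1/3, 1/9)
0.0027 dits

Jensen-Shannon divergence is:
JSD(P||Q) = 0.5 × D_KL(P||M) + 0.5 × D_KL(Q||M)
where M = 0.5 × (P + Q) is the mixture distribution.

M = 0.5 × (2/5, 1/5, 1/4, 3/20) + 0.5 × (1/3, 2/9, 1/3, 1/9) = (11/30, 0.211111, 7/24, 0.130556)

D_KL(P||M) = 0.0027 dits
D_KL(Q||M) = 0.0027 dits

JSD(P||Q) = 0.5 × 0.0027 + 0.5 × 0.0027 = 0.0027 dits

Unlike KL divergence, JSD is symmetric and bounded: 0 ≤ JSD ≤ log(2).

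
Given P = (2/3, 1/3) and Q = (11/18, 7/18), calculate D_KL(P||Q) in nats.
0.0066 nats

KL divergence: D_KL(P||Q) = Σ p(x) log(p(x)/q(x))

Computing term by term:
  x=0: 2/3 × log_e[(2/3)/(11/18)] = 2/3 × 0.0870 = 0.0580
  x=1: 1/3 × log_e[(1/3)/(7/18)] = 1/3 × -0.1542 = -0.0514

D_KL(P||Q) = 0.0066 nats

Note: KL divergence is always non-negative and equals 0 iff P = Q.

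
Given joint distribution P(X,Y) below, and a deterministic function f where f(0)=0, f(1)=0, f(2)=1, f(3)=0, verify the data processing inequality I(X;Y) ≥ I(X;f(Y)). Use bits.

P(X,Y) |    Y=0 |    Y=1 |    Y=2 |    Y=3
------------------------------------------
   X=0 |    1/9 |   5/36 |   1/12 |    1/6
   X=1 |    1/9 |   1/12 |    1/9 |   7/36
I(X;Y) = 0.0145, I(X;f(Y)) = 0.0036, inequality holds: 0.0145 ≥ 0.0036

Data Processing Inequality: For any Markov chain X → Y → Z, we have I(X;Y) ≥ I(X;Z).

Here Z = f(Y) is a deterministic function of Y, forming X → Y → Z.

Original I(X;Y) = 0.0145 bits

After applying f:
P(X,Z) where Z=f(Y):
- P(X,Z=0) = P(X,Y=0) + P(X,Y=1) + P(X,Y=3)
- P(X,Z=1) = P(X,Y=2)

I(X;Z) = I(X;f(Y)) = 0.0036 bits

Verification: 0.0145 ≥ 0.0036 ✓

Information cannot be created by processing; the function f can only lose information about X.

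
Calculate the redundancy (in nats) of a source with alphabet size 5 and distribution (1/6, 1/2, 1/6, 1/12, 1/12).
0.2515 nats

Redundancy measures how far a source is from maximum entropy:
R = H_max - H(X)

Maximum entropy for 5 symbols: H_max = log_e(5) = 1.6094 nats
Actual entropy: H(X) = 1.3580 nats
Redundancy: R = 1.6094 - 1.3580 = 0.2515 nats

This redundancy represents potential for compression: the source could be compressed by 0.2515 nats per symbol.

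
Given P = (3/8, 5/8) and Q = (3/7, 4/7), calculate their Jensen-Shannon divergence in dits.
0.0006 dits

Jensen-Shannon divergence is:
JSD(P||Q) = 0.5 × D_KL(P||M) + 0.5 × D_KL(Q||M)
where M = 0.5 × (P + Q) is the mixture distribution.

M = 0.5 × (3/8, 5/8) + 0.5 × (3/7, 4/7) = (0.401786, 0.598214)

D_KL(P||M) = 0.0007 dits
D_KL(Q||M) = 0.0006 dits

JSD(P||Q) = 0.5 × 0.0007 + 0.5 × 0.0006 = 0.0006 dits

Unlike KL divergence, JSD is symmetric and bounded: 0 ≤ JSD ≤ log(2).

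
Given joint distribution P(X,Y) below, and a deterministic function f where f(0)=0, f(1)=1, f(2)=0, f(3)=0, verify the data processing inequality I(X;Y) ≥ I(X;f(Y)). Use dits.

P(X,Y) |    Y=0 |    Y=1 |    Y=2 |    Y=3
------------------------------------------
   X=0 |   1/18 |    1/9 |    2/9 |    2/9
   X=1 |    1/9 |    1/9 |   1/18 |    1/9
I(X;Y) = 0.0247, I(X;f(Y)) = 0.0032, inequality holds: 0.0247 ≥ 0.0032

Data Processing Inequality: For any Markov chain X → Y → Z, we have I(X;Y) ≥ I(X;Z).

Here Z = f(Y) is a deterministic function of Y, forming X → Y → Z.

Original I(X;Y) = 0.0247 dits

After applying f:
P(X,Z) where Z=f(Y):
- P(X,Z=0) = P(X,Y=0) + P(X,Y=2) + P(X,Y=3)
- P(X,Z=1) = P(X,Y=1)

I(X;Z) = I(X;f(Y)) = 0.0032 dits

Verification: 0.0247 ≥ 0.0032 ✓

Information cannot be created by processing; the function f can only lose information about X.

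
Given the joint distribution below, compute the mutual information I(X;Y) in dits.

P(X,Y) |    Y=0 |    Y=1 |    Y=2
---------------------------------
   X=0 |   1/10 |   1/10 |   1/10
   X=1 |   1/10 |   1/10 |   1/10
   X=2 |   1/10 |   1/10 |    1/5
0.0060 dits

Mutual information: I(X;Y) = H(X) + H(Y) - H(X,Y)

Marginals:
P(X) = (3/10, 3/10, 2/5), H(X) = 0.4729 dits
P(Y) = (3/10, 3/10, 2/5), H(Y) = 0.4729 dits

Joint entropy: H(X,Y) = 0.9398 dits

I(X;Y) = 0.4729 + 0.4729 - 0.9398 = 0.0060 dits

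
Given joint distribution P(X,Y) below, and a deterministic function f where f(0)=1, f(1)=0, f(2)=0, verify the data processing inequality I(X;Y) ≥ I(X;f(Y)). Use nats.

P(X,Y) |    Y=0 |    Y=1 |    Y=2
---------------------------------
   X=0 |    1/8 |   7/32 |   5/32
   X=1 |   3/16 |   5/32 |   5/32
I(X;Y) = 0.0115, I(X;f(Y)) = 0.0091, inequality holds: 0.0115 ≥ 0.0091

Data Processing Inequality: For any Markov chain X → Y → Z, we have I(X;Y) ≥ I(X;Z).

Here Z = f(Y) is a deterministic function of Y, forming X → Y → Z.

Original I(X;Y) = 0.0115 nats

After applying f:
P(X,Z) where Z=f(Y):
- P(X,Z=0) = P(X,Y=1) + P(X,Y=2)
- P(X,Z=1) = P(X,Y=0)

I(X;Z) = I(X;f(Y)) = 0.0091 nats

Verification: 0.0115 ≥ 0.0091 ✓

Information cannot be created by processing; the function f can only lose information about X.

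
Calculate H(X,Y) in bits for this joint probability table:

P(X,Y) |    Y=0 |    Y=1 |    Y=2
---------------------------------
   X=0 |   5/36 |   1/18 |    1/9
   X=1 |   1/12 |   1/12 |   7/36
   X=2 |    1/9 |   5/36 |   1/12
3.0828 bits

Joint entropy is H(X,Y) = -Σ_{x,y} p(x,y) log p(x,y).

Summing over all non-zero entries:
H(X,Y) = -[5/36·log_2(5/36) + 1/18·log_2(1/18) + 1/9·log_2(1/9) + 1/12·log_2(1/12) + 1/12·log_2(1/12) + 7/36·log_2(7/36) + 1/9·log_2(1/9) + 5/36·log_2(5/36) + 1/12·log_2(1/12)]
H(X,Y) = 3.0828 bits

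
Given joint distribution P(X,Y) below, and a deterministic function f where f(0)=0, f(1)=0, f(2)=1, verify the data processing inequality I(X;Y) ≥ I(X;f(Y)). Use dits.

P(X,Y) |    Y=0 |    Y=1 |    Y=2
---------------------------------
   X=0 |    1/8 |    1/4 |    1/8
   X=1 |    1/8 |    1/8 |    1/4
I(X;Y) = 0.0184, I(X;f(Y)) = 0.0147, inequality holds: 0.0184 ≥ 0.0147

Data Processing Inequality: For any Markov chain X → Y → Z, we have I(X;Y) ≥ I(X;Z).

Here Z = f(Y) is a deterministic function of Y, forming X → Y → Z.

Original I(X;Y) = 0.0184 dits

After applying f:
P(X,Z) where Z=f(Y):
- P(X,Z=0) = P(X,Y=0) + P(X,Y=1)
- P(X,Z=1) = P(X,Y=2)

I(X;Z) = I(X;f(Y)) = 0.0147 dits

Verification: 0.0184 ≥ 0.0147 ✓

Information cannot be created by processing; the function f can only lose information about X.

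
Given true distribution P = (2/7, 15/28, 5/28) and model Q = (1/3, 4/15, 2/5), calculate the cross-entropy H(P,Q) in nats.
1.1856 nats

Cross-entropy: H(P,Q) = -Σ p(x) log q(x)

Alternatively: H(P,Q) = H(P) + D_KL(P||Q)
H(P) = 0.9999 nats
D_KL(P||Q) = 0.1857 nats

H(P,Q) = 0.9999 + 0.1857 = 1.1856 nats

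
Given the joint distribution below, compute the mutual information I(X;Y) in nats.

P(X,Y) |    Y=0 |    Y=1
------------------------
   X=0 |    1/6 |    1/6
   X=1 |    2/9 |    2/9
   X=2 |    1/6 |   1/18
0.0229 nats

Mutual information: I(X;Y) = H(X) + H(Y) - H(X,Y)

Marginals:
P(X) = (1/3, 4/9, 2/9), H(X) = 1.0609 nats
P(Y) = (5/9, 4/9), H(Y) = 0.6870 nats

Joint entropy: H(X,Y) = 1.7249 nats

I(X;Y) = 1.0609 + 0.6870 - 1.7249 = 0.0229 nats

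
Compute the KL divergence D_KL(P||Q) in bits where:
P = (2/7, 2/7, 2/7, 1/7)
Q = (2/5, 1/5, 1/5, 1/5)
0.0860 bits

KL divergence: D_KL(P||Q) = Σ p(x) log(p(x)/q(x))

Computing term by term:
  x=0: 2/7 × log_2[(2/7)/(2/5)] = 2/7 × -0.4854 = -0.1387
  x=1: 2/7 × log_2[(2/7)/(1/5)] = 2/7 × 0.5146 = 0.1470
  x=2: 2/7 × log_2[(2/7)/(1/5)] = 2/7 × 0.5146 = 0.1470
  x=3: 1/7 × log_2[(1/7)/(1/5)] = 1/7 × -0.4854 = -0.0693

D_KL(P||Q) = 0.0860 bits

Note: KL divergence is always non-negative and equals 0 iff P = Q.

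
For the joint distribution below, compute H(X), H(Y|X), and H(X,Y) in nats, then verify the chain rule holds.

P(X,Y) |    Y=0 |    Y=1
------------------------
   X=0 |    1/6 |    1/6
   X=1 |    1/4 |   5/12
H(X,Y) = 1.3086, H(X) = 0.6365, H(Y|X) = 0.6721 (all in nats)

Chain rule: H(X,Y) = H(X) + H(Y|X)

Left side — joint entropy directly:
H(X,Y) = -Σ p(x,y) log p(x,y) = 1.3086 nats

Right side — compute H(Y|X) from the conditional distributions:
P(X) = (1/3, 2/3), so H(X) = 0.6365 nats
H(Y|X) = Σ_x P(X=x) · H(Y|X=x):
  P(Y|X=0) = (1/2, 1/2), H(Y|X=0) = 0.6931, weight P(X=0) = 1/3
  P(Y|X=1) = (3/8, 5/8), H(Y|X=1) = 0.6616, weight P(X=1) = 2/3
H(Y|X) = 0.6721 nats

H(X) + H(Y|X) = 0.6365 + 0.6721 = 1.3086 nats

Both sides equal 1.3086 nats. ✓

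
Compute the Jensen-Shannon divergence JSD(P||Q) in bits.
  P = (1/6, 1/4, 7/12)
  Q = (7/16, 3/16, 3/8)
0.0651 bits

Jensen-Shannon divergence is:
JSD(P||Q) = 0.5 × D_KL(P||M) + 0.5 × D_KL(Q||M)
where M = 0.5 × (P + Q) is the mixture distribution.

M = 0.5 × (1/6, 1/4, 7/12) + 0.5 × (7/16, 3/16, 3/8) = (0.302083, 7/32, 0.479167)

D_KL(P||M) = 0.0707 bits
D_KL(Q||M) = 0.0595 bits

JSD(P||Q) = 0.5 × 0.0707 + 0.5 × 0.0595 = 0.0651 bits

Unlike KL divergence, JSD is symmetric and bounded: 0 ≤ JSD ≤ log(2).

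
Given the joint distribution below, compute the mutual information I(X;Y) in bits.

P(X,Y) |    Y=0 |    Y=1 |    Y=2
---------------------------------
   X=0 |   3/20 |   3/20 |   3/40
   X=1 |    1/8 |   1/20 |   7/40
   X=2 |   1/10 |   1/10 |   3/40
0.0745 bits

Mutual information: I(X;Y) = H(X) + H(Y) - H(X,Y)

Marginals:
P(X) = (3/8, 7/20, 11/40), H(X) = 1.5729 bits
P(Y) = (3/8, 3/10, 13/40), H(Y) = 1.5787 bits

Joint entropy: H(X,Y) = 3.0772 bits

I(X;Y) = 1.5729 + 1.5787 - 3.0772 = 0.0745 bits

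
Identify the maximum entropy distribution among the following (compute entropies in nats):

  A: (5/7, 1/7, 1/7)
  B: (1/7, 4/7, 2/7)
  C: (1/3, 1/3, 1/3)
C

For a discrete distribution over n outcomes, entropy is maximized by the uniform distribution.

Computing entropies:
H(A) = 0.7963 nats
H(B) = 0.9557 nats
H(C) = 1.0986 nats

The uniform distribution (where all probabilities equal 1/3) achieves the maximum entropy of log_e(3) = 1.0986 nats.

Distribution C has the highest entropy.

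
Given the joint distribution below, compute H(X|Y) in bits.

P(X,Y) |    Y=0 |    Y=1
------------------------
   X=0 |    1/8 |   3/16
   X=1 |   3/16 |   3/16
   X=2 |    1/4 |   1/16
1.4948 bits

Using the chain rule: H(X|Y) = H(X,Y) - H(Y)

First, compute H(X,Y) = 2.4835 bits

Marginal P(Y) = (9/16, 7/16)
H(Y) = 0.9887 bits

H(X|Y) = H(X,Y) - H(Y) = 2.4835 - 0.9887 = 1.4948 bits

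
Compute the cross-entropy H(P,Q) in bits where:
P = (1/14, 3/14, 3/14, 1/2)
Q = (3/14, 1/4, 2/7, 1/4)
1.9746 bits

Cross-entropy: H(P,Q) = -Σ p(x) log q(x)

Alternatively: H(P,Q) = H(P) + D_KL(P||Q)
H(P) = 1.7244 bits
D_KL(P||Q) = 0.2502 bits

H(P,Q) = 1.7244 + 0.2502 = 1.9746 bits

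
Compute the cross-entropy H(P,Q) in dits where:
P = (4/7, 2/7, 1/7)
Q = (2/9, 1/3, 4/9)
0.5599 dits

Cross-entropy: H(P,Q) = -Σ p(x) log q(x)

Alternatively: H(P,Q) = H(P) + D_KL(P||Q)
H(P) = 0.4151 dits
D_KL(P||Q) = 0.1448 dits

H(P,Q) = 0.4151 + 0.1448 = 0.5599 dits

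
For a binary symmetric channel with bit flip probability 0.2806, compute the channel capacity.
0.1437 bits

For a binary symmetric channel (BSC) with error probability p:
Capacity C = 1 - H(p) bits per symbol

where H(p) = -p log₂(p) - (1-p) log₂(1-p) is the binary entropy function.

H(0.2806) = 0.8563 bits
C = 1 - 0.8563 = 0.1437 bits per symbol

This means we can reliably transmit up to 0.1437 bits of information per channel use.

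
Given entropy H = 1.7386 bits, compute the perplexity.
3.3371

Perplexity is 2^H (or exp(H) for natural log).

H = 1.7386 bits
Perplexity = 2^1.7386 = 3.3371

Interpretation: The model's uncertainty is equivalent to choosing uniformly among 3.3 options.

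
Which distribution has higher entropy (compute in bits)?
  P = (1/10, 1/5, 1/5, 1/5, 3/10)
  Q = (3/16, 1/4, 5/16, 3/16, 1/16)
P

Computing entropies in bits:
H(P) = 2.2464
H(Q) = 2.1800

Distribution P has higher entropy.

Intuition: The distribution closer to uniform (more spread out) has higher entropy.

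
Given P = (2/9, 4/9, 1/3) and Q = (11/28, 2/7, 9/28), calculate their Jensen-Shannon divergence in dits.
0.0090 dits

Jensen-Shannon divergence is:
JSD(P||Q) = 0.5 × D_KL(P||M) + 0.5 × D_KL(Q||M)
where M = 0.5 × (P + Q) is the mixture distribution.

M = 0.5 × (2/9, 4/9, 1/3) + 0.5 × (11/28, 2/7, 9/28) = (0.30754, 0.365079, 0.327381)

D_KL(P||M) = 0.0092 dits
D_KL(Q||M) = 0.0088 dits

JSD(P||Q) = 0.5 × 0.0092 + 0.5 × 0.0088 = 0.0090 dits

Unlike KL divergence, JSD is symmetric and bounded: 0 ≤ JSD ≤ log(2).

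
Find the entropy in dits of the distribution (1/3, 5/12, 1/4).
0.4680 dits

Shannon entropy is H(X) = -Σ p(x) log p(x).

For P = (1/3, 5/12, 1/4):
H = -1/3 × log_10(1/3) -5/12 × log_10(5/12) -1/4 × log_10(1/4)
H = 0.4680 dits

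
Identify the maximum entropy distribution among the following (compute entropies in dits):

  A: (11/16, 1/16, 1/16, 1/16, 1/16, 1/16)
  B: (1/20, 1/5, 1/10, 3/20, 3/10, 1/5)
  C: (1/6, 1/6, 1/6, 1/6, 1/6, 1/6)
C

For a discrete distribution over n outcomes, entropy is maximized by the uniform distribution.

Computing entropies:
H(A) = 0.4882 dits
H(B) = 0.7251 dits
H(C) = 0.7782 dits

The uniform distribution (where all probabilities equal 1/6) achieves the maximum entropy of log_10(6) = 0.7782 dits.

Distribution C has the highest entropy.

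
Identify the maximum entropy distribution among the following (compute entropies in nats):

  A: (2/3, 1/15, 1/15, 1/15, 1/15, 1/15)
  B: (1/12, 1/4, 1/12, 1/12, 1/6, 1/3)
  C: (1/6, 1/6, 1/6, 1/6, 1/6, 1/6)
C

For a discrete distribution over n outcomes, entropy is maximized by the uniform distribution.

Computing entropies:
H(A) = 1.1730 nats
H(B) = 1.6326 nats
H(C) = 1.7918 nats

The uniform distribution (where all probabilities equal 1/6) achieves the maximum entropy of log_e(6) = 1.7918 nats.

Distribution C has the highest entropy.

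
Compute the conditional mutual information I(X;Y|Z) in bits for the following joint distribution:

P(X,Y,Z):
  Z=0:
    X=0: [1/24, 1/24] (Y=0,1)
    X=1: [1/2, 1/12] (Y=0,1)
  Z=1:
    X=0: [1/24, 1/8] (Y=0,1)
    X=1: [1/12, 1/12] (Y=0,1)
0.0519 bits

Conditional mutual information: I(X;Y|Z) = H(X|Z) + H(Y|Z) - H(X,Y|Z)

H(Z) = 0.9183
H(X,Z) = 1.6140 → H(X|Z) = 0.6957
H(Y,Z) = 1.7006 → H(Y|Z) = 0.7823
H(X,Y,Z) = 2.3444 → H(X,Y|Z) = 1.4261

I(X;Y|Z) = 0.6957 + 0.7823 - 1.4261 = 0.0519 bits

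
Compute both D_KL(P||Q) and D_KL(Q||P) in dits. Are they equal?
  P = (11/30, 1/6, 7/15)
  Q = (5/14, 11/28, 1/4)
D_KL(P||Q) = 0.0686, D_KL(Q||P) = 0.0744

KL divergence is not symmetric: D_KL(P||Q) ≠ D_KL(Q||P) in general.

D_KL(P||Q) = 0.0686 dits
D_KL(Q||P) = 0.0744 dits

No, they are not equal!

This asymmetry is why KL divergence is not a true distance metric.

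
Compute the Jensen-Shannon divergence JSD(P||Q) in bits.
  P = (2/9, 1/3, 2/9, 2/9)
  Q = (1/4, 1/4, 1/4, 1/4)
0.0061 bits

Jensen-Shannon divergence is:
JSD(P||Q) = 0.5 × D_KL(P||M) + 0.5 × D_KL(Q||M)
where M = 0.5 × (P + Q) is the mixture distribution.

M = 0.5 × (2/9, 1/3, 2/9, 2/9) + 0.5 × (1/4, 1/4, 1/4, 1/4) = (0.236111, 7/24, 0.236111, 0.236111)

D_KL(P||M) = 0.0059 bits
D_KL(Q||M) = 0.0062 bits

JSD(P||Q) = 0.5 × 0.0059 + 0.5 × 0.0062 = 0.0061 bits

Unlike KL divergence, JSD is symmetric and bounded: 0 ≤ JSD ≤ log(2).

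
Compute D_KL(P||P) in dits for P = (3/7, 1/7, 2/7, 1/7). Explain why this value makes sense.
0.0000 dits

KL divergence satisfies the Gibbs inequality: D_KL(P||Q) ≥ 0 for all distributions P, Q.

D_KL(P||Q) = Σ p(x) log(p(x)/q(x))
Each term is p(x) × log_10(p(x)/p(x)) = p(x) × log_10(1) = 0, so the sum is 0.
D_KL(P||Q) = 0.0000 dits

When P = Q, the KL divergence is exactly 0, as there is no 'divergence' between identical distributions.

This non-negativity is a fundamental property: relative entropy cannot be negative because it measures how different Q is from P.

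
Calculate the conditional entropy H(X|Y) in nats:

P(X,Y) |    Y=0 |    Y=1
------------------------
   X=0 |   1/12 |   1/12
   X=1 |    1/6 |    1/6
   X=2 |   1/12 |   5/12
0.9467 nats

Using the chain rule: H(X|Y) = H(X,Y) - H(Y)

First, compute H(X,Y) = 1.5833 nats

Marginal P(Y) = (1/3, 2/3)
H(Y) = 0.6365 nats

H(X|Y) = H(X,Y) - H(Y) = 1.5833 - 0.6365 = 0.9467 nats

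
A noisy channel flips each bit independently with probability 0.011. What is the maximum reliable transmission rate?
0.9126 bits

For a binary symmetric channel (BSC) with error probability p:
Capacity C = 1 - H(p) bits per symbol

where H(p) = -p log₂(p) - (1-p) log₂(1-p) is the binary entropy function.

H(0.011) = 0.0874 bits
C = 1 - 0.0874 = 0.9126 bits per symbol

This means we can reliably transmit up to 0.9126 bits of information per channel use.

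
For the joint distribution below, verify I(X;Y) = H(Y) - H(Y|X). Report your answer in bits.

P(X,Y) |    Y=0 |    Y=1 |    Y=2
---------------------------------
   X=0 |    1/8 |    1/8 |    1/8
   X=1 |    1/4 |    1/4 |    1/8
I(X;Y) = 0.0157 bits

Mutual information has multiple equivalent forms:
- I(X;Y) = H(X) - H(X|Y)
- I(X;Y) = H(Y) - H(Y|X)
- I(X;Y) = H(X) + H(Y) - H(X,Y)

Computing all quantities:
H(X) = 0.9544, H(Y) = 1.5613, H(X,Y) = 2.5000
H(X|Y) = 0.9387, H(Y|X) = 1.5456

Verification:
H(X) - H(X|Y) = 0.9544 - 0.9387 = 0.0157
H(Y) - H(Y|X) = 1.5613 - 1.5456 = 0.0157
H(X) + H(Y) - H(X,Y) = 0.9544 + 1.5613 - 2.5000 = 0.0157

All forms give I(X;Y) = 0.0157 bits. ✓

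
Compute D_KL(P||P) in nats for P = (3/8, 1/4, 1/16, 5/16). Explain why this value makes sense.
0.0000 nats

KL divergence satisfies the Gibbs inequality: D_KL(P||Q) ≥ 0 for all distributions P, Q.

D_KL(P||Q) = Σ p(x) log(p(x)/q(x))
Each term is p(x) × log_e(p(x)/p(x)) = p(x) × log_e(1) = 0, so the sum is 0.
D_KL(P||Q) = 0.0000 nats

When P = Q, the KL divergence is exactly 0, as there is no 'divergence' between identical distributions.

This non-negativity is a fundamental property: relative entropy cannot be negative because it measures how different Q is from P.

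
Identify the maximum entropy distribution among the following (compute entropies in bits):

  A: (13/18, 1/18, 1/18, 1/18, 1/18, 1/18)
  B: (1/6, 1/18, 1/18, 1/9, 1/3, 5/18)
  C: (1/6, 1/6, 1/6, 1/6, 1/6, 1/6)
C

For a discrete distribution over n outcomes, entropy is maximized by the uniform distribution.

Computing entropies:
H(A) = 1.4974 bits
H(B) = 2.2880 bits
H(C) = 2.5850 bits

The uniform distribution (where all probabilities equal 1/6) achieves the maximum entropy of log_2(6) = 2.5850 bits.

Distribution C has the highest entropy.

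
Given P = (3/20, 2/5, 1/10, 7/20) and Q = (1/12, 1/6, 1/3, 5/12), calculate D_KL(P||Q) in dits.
0.1116 dits

KL divergence: D_KL(P||Q) = Σ p(x) log(p(x)/q(x))

Computing term by term:
  x=0: 3/20 × log_10[(3/20)/(1/12)] = 3/20 × 0.2553 = 0.0383
  x=1: 2/5 × log_10[(2/5)/(1/6)] = 2/5 × 0.3802 = 0.1521
  x=2: 1/10 × log_10[(1/10)/(1/3)] = 1/10 × -0.5229 = -0.0523
  x=3: 7/20 × log_10[(7/20)/(5/12)] = 7/20 × -0.0757 = -0.0265

D_KL(P||Q) = 0.1116 dits

Note: KL divergence is always non-negative and equals 0 iff P = Q.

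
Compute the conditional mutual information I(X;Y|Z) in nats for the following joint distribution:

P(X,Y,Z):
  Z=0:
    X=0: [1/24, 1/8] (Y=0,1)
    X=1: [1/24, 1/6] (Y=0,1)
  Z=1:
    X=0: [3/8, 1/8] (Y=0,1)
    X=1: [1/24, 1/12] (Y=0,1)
0.0378 nats

Conditional mutual information: I(X;Y|Z) = H(X|Z) + H(Y|Z) - H(X,Y|Z)

H(Z) = 0.6616
H(X,Z) = 1.2319 → H(X|Z) = 0.5704
H(Y,Z) = 1.2580 → H(Y|Z) = 0.5965
H(X,Y,Z) = 1.7906 → H(X,Y|Z) = 1.1291

I(X;Y|Z) = 0.5704 + 0.5965 - 1.1291 = 0.0378 nats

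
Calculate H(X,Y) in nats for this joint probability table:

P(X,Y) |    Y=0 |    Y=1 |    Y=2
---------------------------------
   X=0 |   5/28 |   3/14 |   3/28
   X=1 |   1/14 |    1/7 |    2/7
1.7015 nats

Joint entropy is H(X,Y) = -Σ_{x,y} p(x,y) log p(x,y).

Summing over all non-zero entries:
H(X,Y) = -[5/28·log_e(5/28) + 3/14·log_e(3/14) + 3/28·log_e(3/28) + 1/14·log_e(1/14) + 1/7·log_e(1/7) + 2/7·log_e(2/7)]
H(X,Y) = 1.7015 nats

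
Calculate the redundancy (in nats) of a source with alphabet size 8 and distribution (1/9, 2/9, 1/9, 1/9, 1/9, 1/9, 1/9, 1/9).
0.0362 nats

Redundancy measures how far a source is from maximum entropy:
R = H_max - H(X)

Maximum entropy for 8 symbols: H_max = log_e(8) = 2.0794 nats
Actual entropy: H(X) = 2.0432 nats
Redundancy: R = 2.0794 - 2.0432 = 0.0362 nats

This redundancy represents potential for compression: the source could be compressed by 0.0362 nats per symbol.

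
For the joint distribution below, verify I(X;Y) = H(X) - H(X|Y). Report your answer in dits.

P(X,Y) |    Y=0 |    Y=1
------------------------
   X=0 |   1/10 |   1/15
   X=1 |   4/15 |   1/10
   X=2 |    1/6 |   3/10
I(X;Y) = 0.0260 dits

Mutual information has multiple equivalent forms:
- I(X;Y) = H(X) - H(X|Y)
- I(X;Y) = H(Y) - H(Y|X)
- I(X;Y) = H(X) + H(Y) - H(X,Y)

Computing all quantities:
H(X) = 0.4439, H(Y) = 0.3001, H(X,Y) = 0.7180
H(X|Y) = 0.4180, H(Y|X) = 0.2741

Verification:
H(X) - H(X|Y) = 0.4439 - 0.4180 = 0.0260
H(Y) - H(Y|X) = 0.3001 - 0.2741 = 0.0260
H(X) + H(Y) - H(X,Y) = 0.4439 + 0.3001 - 0.7180 = 0.0260

All forms give I(X;Y) = 0.0260 dits. ✓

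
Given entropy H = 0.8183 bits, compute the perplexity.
1.7633

Perplexity is 2^H (or exp(H) for natural log).

H = 0.8183 bits
Perplexity = 2^0.8183 = 1.7633

Interpretation: The model's uncertainty is equivalent to choosing uniformly among 1.8 options.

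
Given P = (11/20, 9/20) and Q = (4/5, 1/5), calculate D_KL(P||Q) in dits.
0.0690 dits

KL divergence: D_KL(P||Q) = Σ p(x) log(p(x)/q(x))

Computing term by term:
  x=0: 11/20 × log_10[(11/20)/(4/5)] = 11/20 × -0.1627 = -0.0895
  x=1: 9/20 × log_10[(9/20)/(1/5)] = 9/20 × 0.3522 = 0.1585

D_KL(P||Q) = 0.0690 dits

Note: KL divergence is always non-negative and equals 0 iff P = Q.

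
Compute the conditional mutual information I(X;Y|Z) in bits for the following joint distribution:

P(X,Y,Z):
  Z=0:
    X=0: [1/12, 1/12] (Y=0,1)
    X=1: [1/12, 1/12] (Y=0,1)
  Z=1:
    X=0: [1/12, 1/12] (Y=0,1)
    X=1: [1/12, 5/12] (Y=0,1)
0.0492 bits

Conditional mutual information: I(X;Y|Z) = H(X|Z) + H(Y|Z) - H(X,Y|Z)

H(Z) = 0.9183
H(X,Z) = 1.7925 → H(X|Z) = 0.8742
H(Y,Z) = 1.7925 → H(Y|Z) = 0.8742
H(X,Y,Z) = 2.6175 → H(X,Y|Z) = 1.6992

I(X;Y|Z) = 0.8742 + 0.8742 - 1.6992 = 0.0492 bits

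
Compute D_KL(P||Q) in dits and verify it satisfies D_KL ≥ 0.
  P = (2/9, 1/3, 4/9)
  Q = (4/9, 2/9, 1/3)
0.0473 dits

KL divergence satisfies the Gibbs inequality: D_KL(P||Q) ≥ 0 for all distributions P, Q.

D_KL(P||Q) = Σ p(x) log(p(x)/q(x))
Term by term:
  x=0: 2/9 × log_10[(2/9)/(4/9)] = -0.0669
  x=1: 1/3 × log_10[(1/3)/(2/9)] = 0.0587
  x=2: 4/9 × log_10[(4/9)/(1/3)] = 0.0555
D_KL(P||Q) = 0.0473 dits

D_KL(P||Q) = 0.0473 ≥ 0 ✓

This non-negativity is a fundamental property: relative entropy cannot be negative because it measures how different Q is from P.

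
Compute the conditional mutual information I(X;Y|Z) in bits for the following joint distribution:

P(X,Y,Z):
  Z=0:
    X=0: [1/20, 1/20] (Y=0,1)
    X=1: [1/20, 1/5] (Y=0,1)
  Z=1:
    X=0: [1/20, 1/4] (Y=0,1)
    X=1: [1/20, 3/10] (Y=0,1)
0.0221 bits

Conditional mutual information: I(X;Y|Z) = H(X|Z) + H(Y|Z) - H(X,Y|Z)

H(Z) = 0.9341
H(X,Z) = 1.8834 → H(X|Z) = 0.9493
H(Y,Z) = 1.6388 → H(Y|Z) = 0.7047
H(X,Y,Z) = 2.5660 → H(X,Y|Z) = 1.6319

I(X;Y|Z) = 0.9493 + 0.7047 - 1.6319 = 0.0221 bits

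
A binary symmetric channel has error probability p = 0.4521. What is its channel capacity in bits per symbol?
0.0066 bits

For a binary symmetric channel (BSC) with error probability p:
Capacity C = 1 - H(p) bits per symbol

where H(p) = -p log₂(p) - (1-p) log₂(1-p) is the binary entropy function.

H(0.4521) = 0.9934 bits
C = 1 - 0.9934 = 0.0066 bits per symbol

This means we can reliably transmit up to 0.0066 bits of information per channel use.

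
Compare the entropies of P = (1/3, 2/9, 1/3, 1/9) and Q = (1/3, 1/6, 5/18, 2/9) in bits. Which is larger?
Q

Computing entropies in bits:
H(P) = 1.8911
H(Q) = 1.9547

Distribution Q has higher entropy.

Intuition: The distribution closer to uniform (more spread out) has higher entropy.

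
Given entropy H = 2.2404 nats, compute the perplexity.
9.3971

Perplexity is e^H (or exp(H) for natural log).

H = 2.2404 nats
Perplexity = e^2.2404 = 9.3971

Interpretation: The model's uncertainty is equivalent to choosing uniformly among 9.4 options.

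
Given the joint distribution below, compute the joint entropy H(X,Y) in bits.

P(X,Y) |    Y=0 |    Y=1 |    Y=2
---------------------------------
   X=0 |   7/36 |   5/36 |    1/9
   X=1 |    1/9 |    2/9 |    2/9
2.5238 bits

Joint entropy is H(X,Y) = -Σ_{x,y} p(x,y) log p(x,y).

Summing over all non-zero entries:
H(X,Y) = -[7/36·log_2(7/36) + 5/36·log_2(5/36) + 1/9·log_2(1/9) + 1/9·log_2(1/9) + 2/9·log_2(2/9) + 2/9·log_2(2/9)]
H(X,Y) = 2.5238 bits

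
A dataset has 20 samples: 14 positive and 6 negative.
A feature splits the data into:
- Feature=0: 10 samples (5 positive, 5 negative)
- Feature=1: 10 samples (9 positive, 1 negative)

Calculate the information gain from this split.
0.1468 bits

Information Gain = H(Y) - H(Y|Feature)

Before split:
P(positive) = 14/20 = 0.7000
H(Y) = 0.8813 bits

After split:
Feature=0: H = 1.0000 bits (weight = 10/20)
Feature=1: H = 0.4690 bits (weight = 10/20)
H(Y|Feature) = (10/20)×1.0000 + (10/20)×0.4690 = 0.7345 bits

Information Gain = 0.8813 - 0.7345 = 0.1468 bits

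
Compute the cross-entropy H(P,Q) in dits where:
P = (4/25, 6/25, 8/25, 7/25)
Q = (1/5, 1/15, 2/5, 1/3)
0.6550 dits

Cross-entropy: H(P,Q) = -Σ p(x) log q(x)

Alternatively: H(P,Q) = H(P) + D_KL(P||Q)
H(P) = 0.5892 dits
D_KL(P||Q) = 0.0658 dits

H(P,Q) = 0.5892 + 0.0658 = 0.6550 dits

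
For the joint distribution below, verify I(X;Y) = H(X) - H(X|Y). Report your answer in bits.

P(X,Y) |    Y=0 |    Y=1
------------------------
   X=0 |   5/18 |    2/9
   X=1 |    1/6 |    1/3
I(X;Y) = 0.0364 bits

Mutual information has multiple equivalent forms:
- I(X;Y) = H(X) - H(X|Y)
- I(X;Y) = H(Y) - H(Y|X)
- I(X;Y) = H(X) + H(Y) - H(X,Y)

Computing all quantities:
H(X) = 1.0000, H(Y) = 0.9911, H(X,Y) = 1.9547
H(X|Y) = 0.9636, H(Y|X) = 0.9547

Verification:
H(X) - H(X|Y) = 1.0000 - 0.9636 = 0.0364
H(Y) - H(Y|X) = 0.9911 - 0.9547 = 0.0364
H(X) + H(Y) - H(X,Y) = 1.0000 + 0.9911 - 1.9547 = 0.0364

All forms give I(X;Y) = 0.0364 bits. ✓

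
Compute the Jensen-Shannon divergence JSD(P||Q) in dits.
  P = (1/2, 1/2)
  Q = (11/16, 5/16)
0.0080 dits

Jensen-Shannon divergence is:
JSD(P||Q) = 0.5 × D_KL(P||M) + 0.5 × D_KL(Q||M)
where M = 0.5 × (P + Q) is the mixture distribution.

M = 0.5 × (1/2, 1/2) + 0.5 × (11/16, 5/16) = (19/32, 13/32)

D_KL(P||M) = 0.0078 dits
D_KL(Q||M) = 0.0082 dits

JSD(P||Q) = 0.5 × 0.0078 + 0.5 × 0.0082 = 0.0080 dits

Unlike KL divergence, JSD is symmetric and bounded: 0 ≤ JSD ≤ log(2).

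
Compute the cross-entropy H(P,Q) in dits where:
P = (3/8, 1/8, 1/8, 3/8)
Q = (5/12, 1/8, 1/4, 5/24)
0.5862 dits

Cross-entropy: H(P,Q) = -Σ p(x) log q(x)

Alternatively: H(P,Q) = H(P) + D_KL(P||Q)
H(P) = 0.5452 dits
D_KL(P||Q) = 0.0409 dits

H(P,Q) = 0.5452 + 0.0409 = 0.5862 dits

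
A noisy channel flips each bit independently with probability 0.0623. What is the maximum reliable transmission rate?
0.6635 bits

For a binary symmetric channel (BSC) with error probability p:
Capacity C = 1 - H(p) bits per symbol

where H(p) = -p log₂(p) - (1-p) log₂(1-p) is the binary entropy function.

H(0.0623) = 0.3365 bits
C = 1 - 0.3365 = 0.6635 bits per symbol

This means we can reliably transmit up to 0.6635 bits of information per channel use.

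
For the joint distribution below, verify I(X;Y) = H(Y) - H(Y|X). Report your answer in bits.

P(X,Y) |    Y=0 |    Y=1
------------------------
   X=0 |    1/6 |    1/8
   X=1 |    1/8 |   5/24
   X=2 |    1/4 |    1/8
I(X;Y) = 0.0451 bits

Mutual information has multiple equivalent forms:
- I(X;Y) = H(X) - H(X|Y)
- I(X;Y) = H(Y) - H(Y|X)
- I(X;Y) = H(X) + H(Y) - H(X,Y)

Computing all quantities:
H(X) = 1.5774, H(Y) = 0.9950, H(X,Y) = 2.5273
H(X|Y) = 1.5323, H(Y|X) = 0.9499

Verification:
H(X) - H(X|Y) = 1.5774 - 1.5323 = 0.0451
H(Y) - H(Y|X) = 0.9950 - 0.9499 = 0.0451
H(X) + H(Y) - H(X,Y) = 1.5774 + 0.9950 - 2.5273 = 0.0451

All forms give I(X;Y) = 0.0451 bits. ✓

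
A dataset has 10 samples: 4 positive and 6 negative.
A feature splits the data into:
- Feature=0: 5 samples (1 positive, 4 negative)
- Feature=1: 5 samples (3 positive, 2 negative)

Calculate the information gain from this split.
0.1245 bits

Information Gain = H(Y) - H(Y|Feature)

Before split:
P(positive) = 4/10 = 0.4000
H(Y) = 0.9710 bits

After split:
Feature=0: H = 0.7219 bits (weight = 5/10)
Feature=1: H = 0.9710 bits (weight = 5/10)
H(Y|Feature) = (5/10)×0.7219 + (5/10)×0.9710 = 0.8464 bits

Information Gain = 0.9710 - 0.8464 = 0.1245 bits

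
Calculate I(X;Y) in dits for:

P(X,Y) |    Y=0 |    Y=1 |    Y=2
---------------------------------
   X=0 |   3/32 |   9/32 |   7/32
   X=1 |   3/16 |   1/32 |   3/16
0.0497 dits

Mutual information: I(X;Y) = H(X) + H(Y) - H(X,Y)

Marginals:
P(X) = (19/32, 13/32), H(X) = 0.2934 dits
P(Y) = (9/32, 5/16, 13/32), H(Y) = 0.4717 dits

Joint entropy: H(X,Y) = 0.7154 dits

I(X;Y) = 0.2934 + 0.4717 - 0.7154 = 0.0497 dits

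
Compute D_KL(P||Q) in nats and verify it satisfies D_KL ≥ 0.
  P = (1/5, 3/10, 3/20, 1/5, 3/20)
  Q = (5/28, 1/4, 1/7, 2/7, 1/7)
0.0207 nats

KL divergence satisfies the Gibbs inequality: D_KL(P||Q) ≥ 0 for all distributions P, Q.

D_KL(P||Q) = Σ p(x) log(p(x)/q(x))
Term by term:
  x=0: 1/5 × log_e[(1/5)/(5/28)] = 0.0227
  x=1: 3/10 × log_e[(3/10)/(1/4)] = 0.0547
  x=2: 3/20 × log_e[(3/20)/(1/7)] = 0.0073
  x=3: 1/5 × log_e[(1/5)/(2/7)] = -0.0713
  x=4: 3/20 × log_e[(3/20)/(1/7)] = 0.0073
D_KL(P||Q) = 0.0207 nats

D_KL(P||Q) = 0.0207 ≥ 0 ✓

This non-negativity is a fundamental property: relative entropy cannot be negative because it measures how different Q is from P.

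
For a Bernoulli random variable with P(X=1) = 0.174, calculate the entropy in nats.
0.4622 nats

The binary entropy function is:
H(p) = -p log(p) - (1-p) log(1-p)

H(0.174) = -0.174 × log_e(0.174) - 0.826 × log_e(0.826)
H(0.174) = 0.4622 nats

Note: Binary entropy is maximized at p=0.5 (H=1 bit) and minimized at p=0 or p=1 (H=0).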